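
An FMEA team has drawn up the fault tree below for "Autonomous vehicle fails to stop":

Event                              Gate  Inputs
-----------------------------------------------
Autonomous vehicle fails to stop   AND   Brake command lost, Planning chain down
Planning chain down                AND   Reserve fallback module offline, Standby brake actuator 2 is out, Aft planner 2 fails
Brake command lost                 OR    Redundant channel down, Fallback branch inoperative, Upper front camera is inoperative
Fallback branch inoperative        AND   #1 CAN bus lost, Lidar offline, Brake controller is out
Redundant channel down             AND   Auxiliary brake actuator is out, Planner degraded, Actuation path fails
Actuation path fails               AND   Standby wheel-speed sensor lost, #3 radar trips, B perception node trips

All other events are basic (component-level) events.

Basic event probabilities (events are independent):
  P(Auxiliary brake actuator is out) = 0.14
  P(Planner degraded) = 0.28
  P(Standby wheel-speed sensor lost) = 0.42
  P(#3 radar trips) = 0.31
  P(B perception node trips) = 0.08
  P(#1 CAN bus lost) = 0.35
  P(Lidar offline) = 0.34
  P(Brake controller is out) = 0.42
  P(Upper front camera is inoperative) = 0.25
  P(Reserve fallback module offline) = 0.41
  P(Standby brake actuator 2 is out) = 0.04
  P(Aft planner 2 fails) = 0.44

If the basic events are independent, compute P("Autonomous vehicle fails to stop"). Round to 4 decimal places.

P(Actuation path fails) [AND] = 0.42 × 0.31 × 0.08 = 0.010416
P(Redundant channel down) [AND] = 0.14 × 0.28 × 0.010416 = 0.000408
P(Fallback branch inoperative) [AND] = 0.35 × 0.34 × 0.42 = 0.049980
P(Brake command lost) [OR] = 1 − (1−0.000408) × (1−0.049980) × (1−0.25) = 0.287776
P(Planning chain down) [AND] = 0.41 × 0.04 × 0.44 = 0.007216
P(Autonomous vehicle fails to stop) [AND] = 0.287776 × 0.007216 = 0.002077
Rounded to 4 decimal places: P(Autonomous vehicle fails to stop) ≈ 0.0021.

0.0021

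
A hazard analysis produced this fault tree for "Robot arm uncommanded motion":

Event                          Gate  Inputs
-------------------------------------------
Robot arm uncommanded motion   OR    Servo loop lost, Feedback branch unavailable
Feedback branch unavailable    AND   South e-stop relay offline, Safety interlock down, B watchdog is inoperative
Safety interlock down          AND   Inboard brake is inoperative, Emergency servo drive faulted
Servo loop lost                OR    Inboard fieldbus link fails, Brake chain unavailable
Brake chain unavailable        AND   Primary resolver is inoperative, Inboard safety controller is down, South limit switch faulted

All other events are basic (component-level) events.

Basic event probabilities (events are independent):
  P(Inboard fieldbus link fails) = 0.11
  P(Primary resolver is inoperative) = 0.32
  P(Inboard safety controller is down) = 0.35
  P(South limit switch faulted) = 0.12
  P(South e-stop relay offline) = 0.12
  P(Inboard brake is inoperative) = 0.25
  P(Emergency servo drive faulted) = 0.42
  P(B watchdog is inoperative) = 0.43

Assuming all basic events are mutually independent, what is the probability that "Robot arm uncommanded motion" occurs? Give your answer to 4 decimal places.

0.1267

P(Brake chain unavailable) [AND] = 0.32 × 0.35 × 0.12 = 0.013440
P(Servo loop lost) [OR] = 1 − (1−0.11) × (1−0.013440) = 0.121962
P(Safety interlock down) [AND] = 0.25 × 0.42 = 0.105000
P(Feedback branch unavailable) [AND] = 0.12 × 0.105000 × 0.43 = 0.005418
P(Robot arm uncommanded motion) [OR] = 1 − (1−0.121962) × (1−0.005418) = 0.126719
Rounded to 4 decimal places: P(Robot arm uncommanded motion) ≈ 0.1267.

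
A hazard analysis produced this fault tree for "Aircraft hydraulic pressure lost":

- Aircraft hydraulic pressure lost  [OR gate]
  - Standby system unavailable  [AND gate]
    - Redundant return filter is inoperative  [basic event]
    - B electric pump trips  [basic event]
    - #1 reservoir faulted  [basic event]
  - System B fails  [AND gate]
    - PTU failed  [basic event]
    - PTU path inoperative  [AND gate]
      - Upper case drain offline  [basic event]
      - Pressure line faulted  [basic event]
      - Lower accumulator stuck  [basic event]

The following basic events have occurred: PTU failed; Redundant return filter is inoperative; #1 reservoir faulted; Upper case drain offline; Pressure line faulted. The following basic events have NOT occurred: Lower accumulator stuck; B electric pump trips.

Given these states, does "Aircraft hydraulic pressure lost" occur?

Standby system unavailable [AND]: Redundant return filter is inoperative=occurs, B electric pump trips=not, #1 reservoir faulted=occurs → not all inputs occur → does not occur.
PTU path inoperative [AND]: Upper case drain offline=occurs, Pressure line faulted=occurs, Lower accumulator stuck=not → not all inputs occur → does not occur.
System B fails [AND]: PTU failed=occurs, PTU path inoperative=not → not all inputs occur → does not occur.
Aircraft hydraulic pressure lost [OR]: Standby system unavailable=not, System B fails=not → no input occurs → does not occur.

No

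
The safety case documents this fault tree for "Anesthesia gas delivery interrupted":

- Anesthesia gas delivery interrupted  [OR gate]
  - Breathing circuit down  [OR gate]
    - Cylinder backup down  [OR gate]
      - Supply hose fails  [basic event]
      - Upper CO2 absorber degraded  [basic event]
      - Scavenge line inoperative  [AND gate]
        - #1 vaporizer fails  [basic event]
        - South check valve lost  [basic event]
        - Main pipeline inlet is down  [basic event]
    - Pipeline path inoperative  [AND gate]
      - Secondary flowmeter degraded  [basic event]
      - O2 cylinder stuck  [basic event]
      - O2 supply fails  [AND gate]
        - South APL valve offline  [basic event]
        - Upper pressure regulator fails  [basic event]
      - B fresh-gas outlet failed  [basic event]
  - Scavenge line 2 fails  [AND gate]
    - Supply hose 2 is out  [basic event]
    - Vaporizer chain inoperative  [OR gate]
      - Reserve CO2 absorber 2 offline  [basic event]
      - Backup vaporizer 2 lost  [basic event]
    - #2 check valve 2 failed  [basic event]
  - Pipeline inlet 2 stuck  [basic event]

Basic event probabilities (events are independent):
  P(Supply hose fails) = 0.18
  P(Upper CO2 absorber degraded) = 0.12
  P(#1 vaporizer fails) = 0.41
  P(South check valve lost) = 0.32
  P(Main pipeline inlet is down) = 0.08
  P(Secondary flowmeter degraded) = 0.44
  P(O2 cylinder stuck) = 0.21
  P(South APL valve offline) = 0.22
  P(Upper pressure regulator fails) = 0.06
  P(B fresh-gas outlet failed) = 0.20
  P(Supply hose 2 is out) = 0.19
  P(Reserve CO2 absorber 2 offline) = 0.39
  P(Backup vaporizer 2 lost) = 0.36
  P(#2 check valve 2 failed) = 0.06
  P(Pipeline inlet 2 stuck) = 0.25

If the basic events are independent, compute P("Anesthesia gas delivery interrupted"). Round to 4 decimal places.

0.4683

P(Scavenge line inoperative) [AND] = 0.41 × 0.32 × 0.08 = 0.010496
P(Cylinder backup down) [OR] = 1 − (1−0.18) × (1−0.12) × (1−0.010496) = 0.285974
P(O2 supply fails) [AND] = 0.22 × 0.06 = 0.013200
P(Pipeline path inoperative) [AND] = 0.44 × 0.21 × 0.013200 × 0.20 = 0.000244
P(Breathing circuit down) [OR] = 1 − (1−0.285974) × (1−0.000244) = 0.286148
P(Vaporizer chain inoperative) [OR] = 1 − (1−0.39) × (1−0.36) = 0.609600
P(Scavenge line 2 fails) [AND] = 0.19 × 0.609600 × 0.06 = 0.006949
P(Anesthesia gas delivery interrupted) [OR] = 1 − (1−0.286148) × (1−0.006949) × (1−0.25) = 0.468331
Rounded to 4 decimal places: P(Anesthesia gas delivery interrupted) ≈ 0.4683.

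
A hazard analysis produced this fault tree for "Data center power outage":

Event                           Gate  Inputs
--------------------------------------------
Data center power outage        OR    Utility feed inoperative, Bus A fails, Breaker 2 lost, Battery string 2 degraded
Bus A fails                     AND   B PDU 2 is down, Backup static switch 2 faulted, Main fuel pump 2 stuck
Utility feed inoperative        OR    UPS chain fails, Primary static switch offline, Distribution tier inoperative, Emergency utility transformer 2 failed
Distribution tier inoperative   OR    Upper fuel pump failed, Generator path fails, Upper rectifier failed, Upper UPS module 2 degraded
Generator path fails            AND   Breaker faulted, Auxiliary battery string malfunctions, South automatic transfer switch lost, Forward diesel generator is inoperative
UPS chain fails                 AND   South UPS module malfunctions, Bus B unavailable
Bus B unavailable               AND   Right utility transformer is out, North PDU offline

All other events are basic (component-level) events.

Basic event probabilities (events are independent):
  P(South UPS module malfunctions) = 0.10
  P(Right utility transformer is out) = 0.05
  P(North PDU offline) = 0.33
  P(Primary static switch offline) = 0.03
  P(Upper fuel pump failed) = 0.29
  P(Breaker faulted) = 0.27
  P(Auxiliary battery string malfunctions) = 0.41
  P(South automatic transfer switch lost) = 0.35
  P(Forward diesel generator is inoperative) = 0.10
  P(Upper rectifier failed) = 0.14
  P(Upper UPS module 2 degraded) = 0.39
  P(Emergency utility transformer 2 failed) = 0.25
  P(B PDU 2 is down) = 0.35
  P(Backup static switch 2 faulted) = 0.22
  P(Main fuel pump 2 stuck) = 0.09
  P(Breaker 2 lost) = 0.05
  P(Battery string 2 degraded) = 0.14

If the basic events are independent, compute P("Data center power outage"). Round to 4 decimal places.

0.7814

P(Bus B unavailable) [AND] = 0.05 × 0.33 = 0.016500
P(UPS chain fails) [AND] = 0.10 × 0.016500 = 0.001650
P(Generator path fails) [AND] = 0.27 × 0.41 × 0.35 × 0.10 = 0.003875
P(Distribution tier inoperative) [OR] = 1 − (1−0.29) × (1−0.003875) × (1−0.14) × (1−0.39) = 0.628977
P(Utility feed inoperative) [OR] = 1 − (1−0.001650) × (1−0.03) × (1−0.628977) × (1−0.25) = 0.730526
P(Bus A fails) [AND] = 0.35 × 0.22 × 0.09 = 0.006930
P(Data center power outage) [OR] = 1 − (1−0.730526) × (1−0.006930) × (1−0.05) × (1−0.14) = 0.781365
Rounded to 4 decimal places: P(Data center power outage) ≈ 0.7814.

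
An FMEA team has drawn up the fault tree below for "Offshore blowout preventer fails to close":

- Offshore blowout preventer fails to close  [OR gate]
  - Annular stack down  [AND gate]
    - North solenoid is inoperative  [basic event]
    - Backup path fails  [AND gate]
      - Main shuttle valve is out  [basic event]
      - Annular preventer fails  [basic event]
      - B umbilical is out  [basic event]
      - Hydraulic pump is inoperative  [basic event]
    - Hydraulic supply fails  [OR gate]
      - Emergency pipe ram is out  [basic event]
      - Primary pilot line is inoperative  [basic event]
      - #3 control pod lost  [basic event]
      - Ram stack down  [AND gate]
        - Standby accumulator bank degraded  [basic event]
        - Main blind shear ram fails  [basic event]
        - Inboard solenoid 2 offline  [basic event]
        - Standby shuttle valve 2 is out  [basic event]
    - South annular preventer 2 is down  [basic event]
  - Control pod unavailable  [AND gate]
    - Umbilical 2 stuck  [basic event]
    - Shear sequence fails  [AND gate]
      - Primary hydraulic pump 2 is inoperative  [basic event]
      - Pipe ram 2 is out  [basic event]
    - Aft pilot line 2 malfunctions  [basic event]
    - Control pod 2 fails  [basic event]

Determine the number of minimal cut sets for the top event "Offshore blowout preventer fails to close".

Backup path fails [AND]: one cut set from each child combined → 1 × 1 × 1 × 1 = 1 cut set(s).
Ram stack down [AND]: one cut set from each child combined → 1 × 1 × 1 × 1 = 1 cut set(s).
Hydraulic supply fails [OR]: union of children's cut sets → 4 cut set(s).
Annular stack down [AND]: one cut set from each child combined → 1 × 1 × 4 × 1 = 4 cut set(s).
Shear sequence fails [AND]: one cut set from each child combined → 1 × 1 = 1 cut set(s).
Control pod unavailable [AND]: one cut set from each child combined → 1 × 1 × 1 × 1 = 1 cut set(s).
Offshore blowout preventer fails to close [OR]: union of children's cut sets → 5 cut set(s).
Minimal cut sets: {Annular preventer fails, B umbilical is out, Emergency pipe ram is out, Hydraulic pump is inoperative, Main shuttle valve is out, North solenoid is inoperative, South annular preventer 2 is down}; {Annular preventer fails, B umbilical is out, Hydraulic pump is inoperative, Main shuttle valve is out, North solenoid is inoperative, Primary pilot line is inoperative, South annular preventer 2 is down}; {#3 control pod lost, Annular preventer fails, B umbilical is out, Hydraulic pump is inoperative, Main shuttle valve is out, North solenoid is inoperative, South annular preventer 2 is down}; {Annular preventer fails, B umbilical is out, Hydraulic pump is inoperative, Inboard solenoid 2 offline, Main blind shear ram fails, Main shuttle valve is out, North solenoid is inoperative, South annular preventer 2 is down, Standby accumulator bank degraded, Standby shuttle valve 2 is out}; {Aft pilot line 2 malfunctions, Control pod 2 fails, Pipe ram 2 is out, Primary hydraulic pump 2 is inoperative, Umbilical 2 stuck}.

5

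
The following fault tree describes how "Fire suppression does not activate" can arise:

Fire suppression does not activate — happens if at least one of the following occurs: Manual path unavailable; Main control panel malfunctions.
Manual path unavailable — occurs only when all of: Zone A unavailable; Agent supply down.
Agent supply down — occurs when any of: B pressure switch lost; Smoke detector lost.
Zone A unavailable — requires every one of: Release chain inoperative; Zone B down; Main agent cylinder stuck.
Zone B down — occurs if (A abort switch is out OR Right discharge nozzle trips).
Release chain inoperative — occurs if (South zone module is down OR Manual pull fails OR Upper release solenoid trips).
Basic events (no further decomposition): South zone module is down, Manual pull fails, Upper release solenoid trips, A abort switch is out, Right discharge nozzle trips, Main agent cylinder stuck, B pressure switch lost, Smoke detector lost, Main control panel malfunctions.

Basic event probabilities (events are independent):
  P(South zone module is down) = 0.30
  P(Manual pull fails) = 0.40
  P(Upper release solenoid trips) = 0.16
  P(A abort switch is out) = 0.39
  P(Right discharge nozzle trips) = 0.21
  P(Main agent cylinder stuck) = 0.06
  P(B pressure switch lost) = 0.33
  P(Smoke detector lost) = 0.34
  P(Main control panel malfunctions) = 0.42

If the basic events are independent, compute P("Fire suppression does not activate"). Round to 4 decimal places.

P(Release chain inoperative) [OR] = 1 − (1−0.30) × (1−0.40) × (1−0.16) = 0.647200
P(Zone B down) [OR] = 1 − (1−0.39) × (1−0.21) = 0.518100
P(Zone A unavailable) [AND] = 0.647200 × 0.518100 × 0.06 = 0.020119
P(Agent supply down) [OR] = 1 − (1−0.33) × (1−0.34) = 0.557800
P(Manual path unavailable) [AND] = 0.020119 × 0.557800 = 0.011222
P(Fire suppression does not activate) [OR] = 1 − (1−0.011222) × (1−0.42) = 0.426509
Rounded to 4 decimal places: P(Fire suppression does not activate) ≈ 0.4265.

0.4265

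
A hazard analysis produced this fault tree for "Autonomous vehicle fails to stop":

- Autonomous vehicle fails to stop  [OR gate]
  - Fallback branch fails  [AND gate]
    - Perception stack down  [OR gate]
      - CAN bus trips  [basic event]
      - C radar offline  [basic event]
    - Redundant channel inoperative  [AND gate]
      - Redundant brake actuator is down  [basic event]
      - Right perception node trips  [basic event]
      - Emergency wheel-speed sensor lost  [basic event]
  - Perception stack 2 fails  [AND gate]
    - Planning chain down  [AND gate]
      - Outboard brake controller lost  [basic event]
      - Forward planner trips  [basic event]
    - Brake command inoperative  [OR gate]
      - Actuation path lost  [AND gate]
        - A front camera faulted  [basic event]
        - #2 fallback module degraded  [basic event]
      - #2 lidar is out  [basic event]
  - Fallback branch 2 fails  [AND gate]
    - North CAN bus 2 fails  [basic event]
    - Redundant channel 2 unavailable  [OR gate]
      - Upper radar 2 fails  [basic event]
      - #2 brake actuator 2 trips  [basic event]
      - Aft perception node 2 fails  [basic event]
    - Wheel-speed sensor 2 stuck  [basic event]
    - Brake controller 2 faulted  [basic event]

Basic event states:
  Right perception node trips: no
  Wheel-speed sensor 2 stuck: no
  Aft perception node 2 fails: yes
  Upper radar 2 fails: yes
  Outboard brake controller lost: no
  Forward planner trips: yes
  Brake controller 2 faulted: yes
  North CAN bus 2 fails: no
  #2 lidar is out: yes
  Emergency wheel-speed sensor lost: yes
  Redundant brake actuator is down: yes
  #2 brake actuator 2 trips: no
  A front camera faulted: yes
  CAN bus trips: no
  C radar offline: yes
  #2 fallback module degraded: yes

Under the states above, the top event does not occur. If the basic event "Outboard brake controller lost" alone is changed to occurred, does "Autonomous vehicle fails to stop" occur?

Yes

Counterfactual: set "Outboard brake controller lost" to occurred.
Perception stack down [OR]: CAN bus trips=not, C radar offline=occurs → at least one input occurs → occurs.
Redundant channel inoperative [AND]: Redundant brake actuator is down=occurs, Right perception node trips=not, Emergency wheel-speed sensor lost=occurs → not all inputs occur → does not occur.
Fallback branch fails [AND]: Perception stack down=occurs, Redundant channel inoperative=not → not all inputs occur → does not occur.
Planning chain down [AND]: Outboard brake controller lost=occurs, Forward planner trips=occurs → all inputs occur → occurs.
Actuation path lost [AND]: A front camera faulted=occurs, #2 fallback module degraded=occurs → all inputs occur → occurs.
Brake command inoperative [OR]: Actuation path lost=occurs, #2 lidar is out=occurs → at least one input occurs → occurs.
Perception stack 2 fails [AND]: Planning chain down=occurs, Brake command inoperative=occurs → all inputs occur → occurs.
Redundant channel 2 unavailable [OR]: Upper radar 2 fails=occurs, #2 brake actuator 2 trips=not, Aft perception node 2 fails=occurs → at least one input occurs → occurs.
Fallback branch 2 fails [AND]: North CAN bus 2 fails=not, Redundant channel 2 unavailable=occurs, Wheel-speed sensor 2 stuck=not, Brake controller 2 faulted=occurs → not all inputs occur → does not occur.
Autonomous vehicle fails to stop [OR]: Fallback branch fails=not, Perception stack 2 fails=occurs, Fallback branch 2 fails=not → at least one input occurs → occurs.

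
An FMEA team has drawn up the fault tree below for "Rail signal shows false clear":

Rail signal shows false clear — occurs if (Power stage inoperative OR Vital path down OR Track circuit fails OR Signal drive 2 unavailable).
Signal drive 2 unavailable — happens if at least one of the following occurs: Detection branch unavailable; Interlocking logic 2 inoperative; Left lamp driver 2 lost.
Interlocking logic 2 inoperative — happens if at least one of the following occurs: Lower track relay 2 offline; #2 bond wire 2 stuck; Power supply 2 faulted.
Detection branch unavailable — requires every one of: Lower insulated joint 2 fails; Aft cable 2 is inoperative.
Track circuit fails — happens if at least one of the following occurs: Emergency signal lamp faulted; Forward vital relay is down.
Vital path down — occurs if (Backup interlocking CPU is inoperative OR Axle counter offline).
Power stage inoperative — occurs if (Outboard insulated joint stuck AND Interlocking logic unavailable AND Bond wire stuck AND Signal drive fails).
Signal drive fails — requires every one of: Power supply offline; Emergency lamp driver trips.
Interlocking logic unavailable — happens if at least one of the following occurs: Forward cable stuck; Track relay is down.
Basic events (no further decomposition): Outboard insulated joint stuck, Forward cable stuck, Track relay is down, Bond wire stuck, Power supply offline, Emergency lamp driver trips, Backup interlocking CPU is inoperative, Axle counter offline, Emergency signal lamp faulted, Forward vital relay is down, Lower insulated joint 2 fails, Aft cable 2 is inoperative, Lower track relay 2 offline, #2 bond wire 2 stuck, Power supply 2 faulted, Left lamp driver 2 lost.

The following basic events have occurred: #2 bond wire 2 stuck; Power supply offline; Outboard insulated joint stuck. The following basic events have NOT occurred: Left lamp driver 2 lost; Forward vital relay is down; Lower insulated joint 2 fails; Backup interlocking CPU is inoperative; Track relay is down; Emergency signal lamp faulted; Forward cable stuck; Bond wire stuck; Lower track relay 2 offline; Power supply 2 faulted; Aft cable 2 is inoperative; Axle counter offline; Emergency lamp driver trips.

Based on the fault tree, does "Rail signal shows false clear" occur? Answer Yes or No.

Interlocking logic unavailable [OR]: Forward cable stuck=not, Track relay is down=not → no input occurs → does not occur.
Signal drive fails [AND]: Power supply offline=occurs, Emergency lamp driver trips=not → not all inputs occur → does not occur.
Power stage inoperative [AND]: Outboard insulated joint stuck=occurs, Interlocking logic unavailable=not, Bond wire stuck=not, Signal drive fails=not → not all inputs occur → does not occur.
Vital path down [OR]: Backup interlocking CPU is inoperative=not, Axle counter offline=not → no input occurs → does not occur.
Track circuit fails [OR]: Emergency signal lamp faulted=not, Forward vital relay is down=not → no input occurs → does not occur.
Detection branch unavailable [AND]: Lower insulated joint 2 fails=not, Aft cable 2 is inoperative=not → not all inputs occur → does not occur.
Interlocking logic 2 inoperative [OR]: Lower track relay 2 offline=not, #2 bond wire 2 stuck=occurs, Power supply 2 faulted=not → at least one input occurs → occurs.
Signal drive 2 unavailable [OR]: Detection branch unavailable=not, Interlocking logic 2 inoperative=occurs, Left lamp driver 2 lost=not → at least one input occurs → occurs.
Rail signal shows false clear [OR]: Power stage inoperative=not, Vital path down=not, Track circuit fails=not, Signal drive 2 unavailable=occurs → at least one input occurs → occurs.

Yes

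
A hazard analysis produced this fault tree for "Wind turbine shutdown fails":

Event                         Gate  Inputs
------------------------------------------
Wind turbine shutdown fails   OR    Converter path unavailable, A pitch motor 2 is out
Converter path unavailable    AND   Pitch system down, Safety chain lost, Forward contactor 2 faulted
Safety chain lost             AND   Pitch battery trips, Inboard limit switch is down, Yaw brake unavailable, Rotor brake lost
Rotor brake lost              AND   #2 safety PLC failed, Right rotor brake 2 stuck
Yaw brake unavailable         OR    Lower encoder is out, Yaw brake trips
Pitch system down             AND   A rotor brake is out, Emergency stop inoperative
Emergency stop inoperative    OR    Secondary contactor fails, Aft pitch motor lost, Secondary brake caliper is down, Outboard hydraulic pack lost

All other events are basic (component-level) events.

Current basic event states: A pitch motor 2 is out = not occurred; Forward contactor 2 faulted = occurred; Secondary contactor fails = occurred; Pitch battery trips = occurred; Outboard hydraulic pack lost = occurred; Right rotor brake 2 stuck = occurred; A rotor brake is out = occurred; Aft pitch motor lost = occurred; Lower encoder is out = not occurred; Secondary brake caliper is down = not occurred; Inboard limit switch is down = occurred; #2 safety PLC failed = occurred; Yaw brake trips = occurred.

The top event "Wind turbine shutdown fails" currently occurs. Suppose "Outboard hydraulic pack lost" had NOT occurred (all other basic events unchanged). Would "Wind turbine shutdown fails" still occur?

Counterfactual: set "Outboard hydraulic pack lost" to not occurred.
Emergency stop inoperative [OR]: Secondary contactor fails=occurs, Aft pitch motor lost=occurs, Secondary brake caliper is down=not, Outboard hydraulic pack lost=not → at least one input occurs → occurs.
Pitch system down [AND]: A rotor brake is out=occurs, Emergency stop inoperative=occurs → all inputs occur → occurs.
Yaw brake unavailable [OR]: Lower encoder is out=not, Yaw brake trips=occurs → at least one input occurs → occurs.
Rotor brake lost [AND]: #2 safety PLC failed=occurs, Right rotor brake 2 stuck=occurs → all inputs occur → occurs.
Safety chain lost [AND]: Pitch battery trips=occurs, Inboard limit switch is down=occurs, Yaw brake unavailable=occurs, Rotor brake lost=occurs → all inputs occur → occurs.
Converter path unavailable [AND]: Pitch system down=occurs, Safety chain lost=occurs, Forward contactor 2 faulted=occurs → all inputs occur → occurs.
Wind turbine shutdown fails [OR]: Converter path unavailable=occurs, A pitch motor 2 is out=not → at least one input occurs → occurs.

Yes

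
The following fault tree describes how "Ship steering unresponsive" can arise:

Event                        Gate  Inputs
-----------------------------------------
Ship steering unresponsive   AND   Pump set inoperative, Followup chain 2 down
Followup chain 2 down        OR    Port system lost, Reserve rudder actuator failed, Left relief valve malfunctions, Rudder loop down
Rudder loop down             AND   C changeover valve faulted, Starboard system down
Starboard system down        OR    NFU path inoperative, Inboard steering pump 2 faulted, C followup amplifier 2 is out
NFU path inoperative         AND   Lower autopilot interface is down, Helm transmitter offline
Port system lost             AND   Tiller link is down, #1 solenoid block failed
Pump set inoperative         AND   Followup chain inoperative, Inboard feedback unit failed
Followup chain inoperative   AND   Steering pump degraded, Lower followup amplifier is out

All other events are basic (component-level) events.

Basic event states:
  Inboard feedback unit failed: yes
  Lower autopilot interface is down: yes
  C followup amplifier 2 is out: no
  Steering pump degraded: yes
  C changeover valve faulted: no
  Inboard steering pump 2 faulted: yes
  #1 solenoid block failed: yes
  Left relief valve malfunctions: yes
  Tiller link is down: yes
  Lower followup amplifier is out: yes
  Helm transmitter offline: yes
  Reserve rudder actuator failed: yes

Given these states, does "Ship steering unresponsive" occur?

Followup chain inoperative [AND]: Steering pump degraded=occurs, Lower followup amplifier is out=occurs → all inputs occur → occurs.
Pump set inoperative [AND]: Followup chain inoperative=occurs, Inboard feedback unit failed=occurs → all inputs occur → occurs.
Port system lost [AND]: Tiller link is down=occurs, #1 solenoid block failed=occurs → all inputs occur → occurs.
NFU path inoperative [AND]: Lower autopilot interface is down=occurs, Helm transmitter offline=occurs → all inputs occur → occurs.
Starboard system down [OR]: NFU path inoperative=occurs, Inboard steering pump 2 faulted=occurs, C followup amplifier 2 is out=not → at least one input occurs → occurs.
Rudder loop down [AND]: C changeover valve faulted=not, Starboard system down=occurs → not all inputs occur → does not occur.
Followup chain 2 down [OR]: Port system lost=occurs, Reserve rudder actuator failed=occurs, Left relief valve malfunctions=occurs, Rudder loop down=not → at least one input occurs → occurs.
Ship steering unresponsive [AND]: Pump set inoperative=occurs, Followup chain 2 down=occurs → all inputs occur → occurs.

Yes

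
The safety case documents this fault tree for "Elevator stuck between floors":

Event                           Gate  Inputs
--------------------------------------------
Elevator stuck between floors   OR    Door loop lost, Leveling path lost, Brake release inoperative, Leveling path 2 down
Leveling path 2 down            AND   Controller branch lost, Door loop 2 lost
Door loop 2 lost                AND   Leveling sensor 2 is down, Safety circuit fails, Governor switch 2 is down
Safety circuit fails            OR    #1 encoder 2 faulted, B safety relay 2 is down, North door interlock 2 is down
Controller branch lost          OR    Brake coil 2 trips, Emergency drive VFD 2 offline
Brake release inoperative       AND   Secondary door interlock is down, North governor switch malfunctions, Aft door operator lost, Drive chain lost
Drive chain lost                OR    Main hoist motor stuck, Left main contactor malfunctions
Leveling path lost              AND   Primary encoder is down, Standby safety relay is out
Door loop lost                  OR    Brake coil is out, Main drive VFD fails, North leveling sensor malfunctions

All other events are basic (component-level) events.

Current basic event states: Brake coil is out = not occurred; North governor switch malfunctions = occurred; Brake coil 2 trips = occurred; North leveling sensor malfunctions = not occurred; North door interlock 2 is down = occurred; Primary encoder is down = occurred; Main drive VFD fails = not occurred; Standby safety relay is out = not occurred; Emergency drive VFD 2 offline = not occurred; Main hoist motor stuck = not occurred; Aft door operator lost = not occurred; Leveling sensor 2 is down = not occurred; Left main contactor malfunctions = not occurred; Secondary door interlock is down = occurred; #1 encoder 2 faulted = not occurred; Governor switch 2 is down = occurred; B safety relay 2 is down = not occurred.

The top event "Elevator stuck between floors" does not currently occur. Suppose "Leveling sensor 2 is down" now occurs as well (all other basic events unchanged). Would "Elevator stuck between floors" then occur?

Yes

Counterfactual: set "Leveling sensor 2 is down" to occurred.
Door loop lost [OR]: Brake coil is out=not, Main drive VFD fails=not, North leveling sensor malfunctions=not → no input occurs → does not occur.
Leveling path lost [AND]: Primary encoder is down=occurs, Standby safety relay is out=not → not all inputs occur → does not occur.
Drive chain lost [OR]: Main hoist motor stuck=not, Left main contactor malfunctions=not → no input occurs → does not occur.
Brake release inoperative [AND]: Secondary door interlock is down=occurs, North governor switch malfunctions=occurs, Aft door operator lost=not, Drive chain lost=not → not all inputs occur → does not occur.
Controller branch lost [OR]: Brake coil 2 trips=occurs, Emergency drive VFD 2 offline=not → at least one input occurs → occurs.
Safety circuit fails [OR]: #1 encoder 2 faulted=not, B safety relay 2 is down=not, North door interlock 2 is down=occurs → at least one input occurs → occurs.
Door loop 2 lost [AND]: Leveling sensor 2 is down=occurs, Safety circuit fails=occurs, Governor switch 2 is down=occurs → all inputs occur → occurs.
Leveling path 2 down [AND]: Controller branch lost=occurs, Door loop 2 lost=occurs → all inputs occur → occurs.
Elevator stuck between floors [OR]: Door loop lost=not, Leveling path lost=not, Brake release inoperative=not, Leveling path 2 down=occurs → at least one input occurs → occurs.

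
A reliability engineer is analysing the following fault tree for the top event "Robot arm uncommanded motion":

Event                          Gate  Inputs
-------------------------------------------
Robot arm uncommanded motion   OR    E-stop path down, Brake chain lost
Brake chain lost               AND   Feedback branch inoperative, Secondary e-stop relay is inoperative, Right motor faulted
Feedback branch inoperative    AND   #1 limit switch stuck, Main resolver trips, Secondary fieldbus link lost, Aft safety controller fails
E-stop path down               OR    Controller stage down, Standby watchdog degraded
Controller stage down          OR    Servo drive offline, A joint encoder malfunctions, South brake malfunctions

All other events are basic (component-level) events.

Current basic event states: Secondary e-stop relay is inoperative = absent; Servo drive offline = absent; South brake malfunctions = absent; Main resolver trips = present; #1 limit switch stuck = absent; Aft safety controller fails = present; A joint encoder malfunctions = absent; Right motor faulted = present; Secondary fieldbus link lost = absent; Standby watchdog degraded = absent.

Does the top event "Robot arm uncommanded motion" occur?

Controller stage down [OR]: Servo drive offline=not, A joint encoder malfunctions=not, South brake malfunctions=not → no input occurs → does not occur.
E-stop path down [OR]: Controller stage down=not, Standby watchdog degraded=not → no input occurs → does not occur.
Feedback branch inoperative [AND]: #1 limit switch stuck=not, Main resolver trips=occurs, Secondary fieldbus link lost=not, Aft safety controller fails=occurs → not all inputs occur → does not occur.
Brake chain lost [AND]: Feedback branch inoperative=not, Secondary e-stop relay is inoperative=not, Right motor faulted=occurs → not all inputs occur → does not occur.
Robot arm uncommanded motion [OR]: E-stop path down=not, Brake chain lost=not → no input occurs → does not occur.

No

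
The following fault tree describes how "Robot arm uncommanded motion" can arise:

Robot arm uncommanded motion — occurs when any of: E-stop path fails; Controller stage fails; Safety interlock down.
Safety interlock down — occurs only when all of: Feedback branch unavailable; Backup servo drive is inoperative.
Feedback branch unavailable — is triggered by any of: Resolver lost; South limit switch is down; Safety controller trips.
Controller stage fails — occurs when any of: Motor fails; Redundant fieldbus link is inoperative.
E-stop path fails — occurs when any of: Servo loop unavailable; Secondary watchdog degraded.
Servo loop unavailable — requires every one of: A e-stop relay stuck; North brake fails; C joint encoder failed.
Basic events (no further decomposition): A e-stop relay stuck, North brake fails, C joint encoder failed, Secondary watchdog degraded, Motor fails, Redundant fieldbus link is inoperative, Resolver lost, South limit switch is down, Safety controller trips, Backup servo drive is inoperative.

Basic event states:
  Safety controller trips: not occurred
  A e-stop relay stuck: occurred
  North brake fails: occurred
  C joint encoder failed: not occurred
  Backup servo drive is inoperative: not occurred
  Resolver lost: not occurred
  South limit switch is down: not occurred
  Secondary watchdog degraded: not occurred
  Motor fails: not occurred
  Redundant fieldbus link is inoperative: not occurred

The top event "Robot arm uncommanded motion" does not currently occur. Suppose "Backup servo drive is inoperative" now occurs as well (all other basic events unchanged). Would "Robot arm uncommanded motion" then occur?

No

Counterfactual: set "Backup servo drive is inoperative" to occurred.
Servo loop unavailable [AND]: A e-stop relay stuck=occurs, North brake fails=occurs, C joint encoder failed=not → not all inputs occur → does not occur.
E-stop path fails [OR]: Servo loop unavailable=not, Secondary watchdog degraded=not → no input occurs → does not occur.
Controller stage fails [OR]: Motor fails=not, Redundant fieldbus link is inoperative=not → no input occurs → does not occur.
Feedback branch unavailable [OR]: Resolver lost=not, South limit switch is down=not, Safety controller trips=not → no input occurs → does not occur.
Safety interlock down [AND]: Feedback branch unavailable=not, Backup servo drive is inoperative=occurs → not all inputs occur → does not occur.
Robot arm uncommanded motion [OR]: E-stop path fails=not, Controller stage fails=not, Safety interlock down=not → no input occurs → does not occur.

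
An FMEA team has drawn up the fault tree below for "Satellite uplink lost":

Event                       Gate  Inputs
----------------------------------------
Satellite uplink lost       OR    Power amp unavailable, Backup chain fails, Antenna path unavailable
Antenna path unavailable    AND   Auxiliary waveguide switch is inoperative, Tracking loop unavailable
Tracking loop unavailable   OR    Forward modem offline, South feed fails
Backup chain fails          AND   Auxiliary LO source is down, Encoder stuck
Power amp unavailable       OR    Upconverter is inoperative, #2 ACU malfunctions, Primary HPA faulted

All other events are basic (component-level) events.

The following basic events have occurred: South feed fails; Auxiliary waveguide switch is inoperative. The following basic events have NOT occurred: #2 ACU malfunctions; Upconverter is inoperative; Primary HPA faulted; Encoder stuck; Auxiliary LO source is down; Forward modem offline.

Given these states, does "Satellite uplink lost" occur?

Power amp unavailable [OR]: Upconverter is inoperative=not, #2 ACU malfunctions=not, Primary HPA faulted=not → no input occurs → does not occur.
Backup chain fails [AND]: Auxiliary LO source is down=not, Encoder stuck=not → not all inputs occur → does not occur.
Tracking loop unavailable [OR]: Forward modem offline=not, South feed fails=occurs → at least one input occurs → occurs.
Antenna path unavailable [AND]: Auxiliary waveguide switch is inoperative=occurs, Tracking loop unavailable=occurs → all inputs occur → occurs.
Satellite uplink lost [OR]: Power amp unavailable=not, Backup chain fails=not, Antenna path unavailable=occurs → at least one input occurs → occurs.

Yes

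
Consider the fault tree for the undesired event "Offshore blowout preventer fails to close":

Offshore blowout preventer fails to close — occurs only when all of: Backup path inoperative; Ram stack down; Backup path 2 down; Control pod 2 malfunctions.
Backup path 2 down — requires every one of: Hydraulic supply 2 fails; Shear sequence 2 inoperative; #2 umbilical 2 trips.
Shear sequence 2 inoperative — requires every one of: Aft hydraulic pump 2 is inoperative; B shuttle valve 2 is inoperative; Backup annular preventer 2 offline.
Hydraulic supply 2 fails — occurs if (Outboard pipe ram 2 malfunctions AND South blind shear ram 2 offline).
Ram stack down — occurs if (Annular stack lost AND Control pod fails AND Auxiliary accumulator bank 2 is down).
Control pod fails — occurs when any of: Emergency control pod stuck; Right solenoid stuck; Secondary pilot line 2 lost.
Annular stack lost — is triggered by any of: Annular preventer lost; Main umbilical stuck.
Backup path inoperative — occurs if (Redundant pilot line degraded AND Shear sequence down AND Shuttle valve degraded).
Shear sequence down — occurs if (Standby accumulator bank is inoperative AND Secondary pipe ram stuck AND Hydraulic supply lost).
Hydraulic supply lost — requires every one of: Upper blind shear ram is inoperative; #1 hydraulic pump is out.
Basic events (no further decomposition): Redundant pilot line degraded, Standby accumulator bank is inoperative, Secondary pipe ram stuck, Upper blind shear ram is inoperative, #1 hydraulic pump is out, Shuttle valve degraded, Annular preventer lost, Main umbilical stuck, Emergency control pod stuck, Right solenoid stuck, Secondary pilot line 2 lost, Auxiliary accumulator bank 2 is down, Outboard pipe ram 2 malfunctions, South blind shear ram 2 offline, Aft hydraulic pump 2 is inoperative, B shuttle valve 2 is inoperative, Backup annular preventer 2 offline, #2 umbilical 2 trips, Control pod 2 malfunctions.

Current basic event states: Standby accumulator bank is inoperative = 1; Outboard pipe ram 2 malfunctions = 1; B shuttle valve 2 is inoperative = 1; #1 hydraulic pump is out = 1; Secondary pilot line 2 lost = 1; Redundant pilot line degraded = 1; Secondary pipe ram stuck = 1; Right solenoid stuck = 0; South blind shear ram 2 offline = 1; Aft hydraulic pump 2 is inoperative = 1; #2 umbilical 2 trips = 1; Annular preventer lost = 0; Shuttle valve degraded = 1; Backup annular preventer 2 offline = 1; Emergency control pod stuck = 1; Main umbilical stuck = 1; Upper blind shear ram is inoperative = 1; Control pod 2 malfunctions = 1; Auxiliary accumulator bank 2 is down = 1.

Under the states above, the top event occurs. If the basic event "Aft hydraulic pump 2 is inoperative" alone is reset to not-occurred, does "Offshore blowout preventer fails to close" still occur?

No

Counterfactual: set "Aft hydraulic pump 2 is inoperative" to not occurred.
Hydraulic supply lost [AND]: Upper blind shear ram is inoperative=occurs, #1 hydraulic pump is out=occurs → all inputs occur → occurs.
Shear sequence down [AND]: Standby accumulator bank is inoperative=occurs, Secondary pipe ram stuck=occurs, Hydraulic supply lost=occurs → all inputs occur → occurs.
Backup path inoperative [AND]: Redundant pilot line degraded=occurs, Shear sequence down=occurs, Shuttle valve degraded=occurs → all inputs occur → occurs.
Annular stack lost [OR]: Annular preventer lost=not, Main umbilical stuck=occurs → at least one input occurs → occurs.
Control pod fails [OR]: Emergency control pod stuck=occurs, Right solenoid stuck=not, Secondary pilot line 2 lost=occurs → at least one input occurs → occurs.
Ram stack down [AND]: Annular stack lost=occurs, Control pod fails=occurs, Auxiliary accumulator bank 2 is down=occurs → all inputs occur → occurs.
Hydraulic supply 2 fails [AND]: Outboard pipe ram 2 malfunctions=occurs, South blind shear ram 2 offline=occurs → all inputs occur → occurs.
Shear sequence 2 inoperative [AND]: Aft hydraulic pump 2 is inoperative=not, B shuttle valve 2 is inoperative=occurs, Backup annular preventer 2 offline=occurs → not all inputs occur → does not occur.
Backup path 2 down [AND]: Hydraulic supply 2 fails=occurs, Shear sequence 2 inoperative=not, #2 umbilical 2 trips=occurs → not all inputs occur → does not occur.
Offshore blowout preventer fails to close [AND]: Backup path inoperative=occurs, Ram stack down=occurs, Backup path 2 down=not, Control pod 2 malfunctions=occurs → not all inputs occur → does not occur.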